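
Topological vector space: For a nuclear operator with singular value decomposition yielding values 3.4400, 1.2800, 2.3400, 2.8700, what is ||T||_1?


The nuclear norm is the sum of all singular values.
||T||_1 = 3.4400 + 1.2800 + 2.3400 + 2.8700
= 9.9300

9.9300


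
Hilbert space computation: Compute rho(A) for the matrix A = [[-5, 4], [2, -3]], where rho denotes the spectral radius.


For a 2x2 matrix, eigenvalues satisfy lambda^2 - (trace)*lambda + det = 0
trace = -5 + -3 = -8
det = -5*-3 - 4*2 = 7
discriminant = (-8)^2 - 4*(7) = 36
spectral radius = max |eigenvalue| = 7.0000

7.0000


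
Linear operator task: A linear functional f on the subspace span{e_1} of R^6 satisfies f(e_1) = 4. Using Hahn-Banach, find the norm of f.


The norm of f is given by ||f|| = sup_{||x||=1} |f(x)|.
On span{e_1}, ||e_1|| = 1, so ||f|| = |f(e_1)| / ||e_1||
= |4| / 1 = 4.0000

4.0000


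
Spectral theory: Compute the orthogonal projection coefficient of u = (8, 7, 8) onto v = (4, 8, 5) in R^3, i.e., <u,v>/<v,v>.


Computing <u,v> = 8*4 + 7*8 + 8*5 = 128
Computing <v,v> = 4^2 + 8^2 + 5^2 = 105
Projection coefficient = 128/105 = 1.2190

1.2190


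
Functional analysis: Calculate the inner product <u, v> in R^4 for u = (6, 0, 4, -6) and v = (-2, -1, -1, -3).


Computing the standard inner product <u, v> = sum u_i * v_i
= 6*-2 + 0*-1 + 4*-1 + -6*-3
= -12 + 0 + -4 + 18
= 2

2


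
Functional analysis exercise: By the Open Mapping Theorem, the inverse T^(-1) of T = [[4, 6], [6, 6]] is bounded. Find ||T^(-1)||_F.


det(T) = 4*6 - 6*6 = -12
T^(-1) = (1/-12) * [[6, -6], [-6, 4]] = [[-0.5000, 0.5000], [0.5000, -0.3333]]
||T^(-1)||_F^2 = (-0.5000)^2 + 0.5000^2 + 0.5000^2 + (-0.3333)^2 = 0.8611
||T^(-1)||_F = sqrt(0.8611) = 0.9280

0.9280


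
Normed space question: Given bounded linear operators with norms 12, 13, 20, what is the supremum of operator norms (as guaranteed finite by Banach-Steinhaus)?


By the Uniform Boundedness Principle, the supremum of norms is finite.
sup_k ||T_k|| = max(12, 13, 20) = 20

20


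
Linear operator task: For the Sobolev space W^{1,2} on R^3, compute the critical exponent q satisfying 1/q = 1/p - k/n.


Using the Sobolev embedding formula: 1/q = 1/p - k/n
1/q = 1/2 - 1/3 = 1/6
q = 1/(1/6) = 6

6.0000


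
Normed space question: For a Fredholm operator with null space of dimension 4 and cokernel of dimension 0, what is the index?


The Fredholm index is defined as ind(T) = dim(ker T) - dim(coker T)
= 4 - 0
= 4

4


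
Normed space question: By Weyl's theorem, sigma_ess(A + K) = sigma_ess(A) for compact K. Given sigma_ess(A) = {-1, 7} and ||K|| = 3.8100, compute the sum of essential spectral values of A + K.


By Weyl's theorem, the essential spectrum is invariant under compact perturbations.
sigma_ess(A + K) = sigma_ess(A) = {-1, 7}
Sum = -1 + 7 = 6

6


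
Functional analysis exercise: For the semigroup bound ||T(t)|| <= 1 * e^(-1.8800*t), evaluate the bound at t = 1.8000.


||T(1.8000)|| <= 1 * exp(-1.8800 * 1.8000)
= 1 * exp(-3.3840)
= 1 * 0.0339
= 0.0339

0.0339


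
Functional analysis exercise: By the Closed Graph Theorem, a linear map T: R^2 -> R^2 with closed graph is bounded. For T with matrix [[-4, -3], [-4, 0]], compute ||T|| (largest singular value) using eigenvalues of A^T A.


A^T A = [[32, 12], [12, 9]]
trace(A^T A) = 41, det(A^T A) = 144
discriminant = 41^2 - 4*144 = 1105
Largest eigenvalue of A^T A = (trace + sqrt(disc))/2 = 37.1208
||T|| = sqrt(37.1208) = 6.0927

6.0927


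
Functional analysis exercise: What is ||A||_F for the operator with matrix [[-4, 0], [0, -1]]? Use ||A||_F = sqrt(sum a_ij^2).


||A||_F^2 = sum a_ij^2
= (-4)^2 + 0^2 + 0^2 + (-1)^2
= 16 + 0 + 0 + 1 = 17
||A||_F = sqrt(17) = 4.1231

4.1231


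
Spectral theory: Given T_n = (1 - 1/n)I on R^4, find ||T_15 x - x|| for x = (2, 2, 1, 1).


T_15 x - x = (1 - 1/15)x - x = -x/15
||x|| = sqrt(10) = 3.1623
||T_15 x - x|| = ||x||/15 = 3.1623/15 = 0.2108

0.2108


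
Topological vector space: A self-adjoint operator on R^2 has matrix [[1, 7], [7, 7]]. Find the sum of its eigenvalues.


For a self-adjoint (symmetric) matrix, the eigenvalues are real.
The sum of eigenvalues equals the trace of the matrix.
trace = 1 + 7 = 8

8


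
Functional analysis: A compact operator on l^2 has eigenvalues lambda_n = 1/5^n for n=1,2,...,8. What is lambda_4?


The eigenvalue formula gives lambda_4 = 1/5^4
= 1/625
= 0.0016

0.0016


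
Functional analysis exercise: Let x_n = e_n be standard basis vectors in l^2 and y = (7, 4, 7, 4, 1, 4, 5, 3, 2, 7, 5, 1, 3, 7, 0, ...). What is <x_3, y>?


x_3 = e_3 is the standard basis vector with 1 in position 3.
<x_3, y> = y_3 = 7
As n -> infinity, <x_n, y> -> 0, confirming weak convergence of (x_n) to 0.

7


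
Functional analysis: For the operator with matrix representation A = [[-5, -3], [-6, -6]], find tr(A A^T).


trace(A * A^T) = sum of squares of all entries
= (-5)^2 + (-3)^2 + (-6)^2 + (-6)^2
= 25 + 9 + 36 + 36
= 106

106


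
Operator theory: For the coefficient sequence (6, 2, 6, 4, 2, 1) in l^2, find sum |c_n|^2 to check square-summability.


sum |c_n|^2 = 6^2 + 2^2 + 6^2 + 4^2 + 2^2 + 1^2
= 36 + 4 + 36 + 16 + 4 + 1
= 97

97


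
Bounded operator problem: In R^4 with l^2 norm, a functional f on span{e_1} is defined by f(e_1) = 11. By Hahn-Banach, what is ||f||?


The norm of f is given by ||f|| = sup_{||x||=1} |f(x)|.
On span{e_1}, ||e_1|| = 1, so ||f|| = |f(e_1)| / ||e_1||
= |11| / 1 = 11.0000

11.0000


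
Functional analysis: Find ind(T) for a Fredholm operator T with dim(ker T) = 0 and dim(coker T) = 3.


The Fredholm index is defined as ind(T) = dim(ker T) - dim(coker T)
= 0 - 3
= -3

-3


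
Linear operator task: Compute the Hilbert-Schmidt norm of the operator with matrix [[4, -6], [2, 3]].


The Hilbert-Schmidt norm is sqrt(sum of squares of all entries).
Sum of squares = 4^2 + (-6)^2 + 2^2 + 3^2
= 16 + 36 + 4 + 9 = 65
||T||_HS = sqrt(65) = 8.0623

8.0623


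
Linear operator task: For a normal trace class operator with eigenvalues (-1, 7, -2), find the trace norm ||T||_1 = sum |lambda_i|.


For a normal operator, singular values equal |eigenvalues|.
Trace norm = sum |lambda_i| = 1 + 7 + 2
= 10

10


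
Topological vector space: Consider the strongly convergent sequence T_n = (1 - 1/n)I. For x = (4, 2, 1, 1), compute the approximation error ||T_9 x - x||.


T_9 x - x = (1 - 1/9)x - x = -x/9
||x|| = sqrt(22) = 4.6904
||T_9 x - x|| = ||x||/9 = 4.6904/9 = 0.5212

0.5212


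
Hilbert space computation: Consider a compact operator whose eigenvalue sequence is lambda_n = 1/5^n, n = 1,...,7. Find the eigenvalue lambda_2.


The eigenvalue formula gives lambda_2 = 1/5^2
= 1/25
= 0.0400

0.0400


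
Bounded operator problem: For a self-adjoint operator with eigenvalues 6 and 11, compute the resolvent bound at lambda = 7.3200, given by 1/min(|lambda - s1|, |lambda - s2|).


dist(7.3200, {6, 11}) = min(|7.3200 - 6|, |7.3200 - 11|)
= min(1.3200, 3.6800) = 1.3200
Resolvent bound = 1/1.3200 = 0.7576

0.7576


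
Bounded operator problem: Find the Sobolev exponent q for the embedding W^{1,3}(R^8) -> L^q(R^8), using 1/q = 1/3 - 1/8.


Using the Sobolev embedding formula: 1/q = 1/p - k/n
1/q = 1/3 - 1/8 = 5/24
q = 1/(5/24) = 24/5 = 4.8000

4.8000


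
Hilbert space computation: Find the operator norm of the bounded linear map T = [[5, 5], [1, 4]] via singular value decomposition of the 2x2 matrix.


A^T A = [[26, 29], [29, 41]]
trace(A^T A) = 67, det(A^T A) = 225
discriminant = 67^2 - 4*225 = 3589
Largest eigenvalue of A^T A = (trace + sqrt(disc))/2 = 63.4541
||T|| = sqrt(63.4541) = 7.9658

7.9658


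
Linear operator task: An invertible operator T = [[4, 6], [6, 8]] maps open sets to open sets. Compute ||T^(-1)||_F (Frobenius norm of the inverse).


det(T) = 4*8 - 6*6 = -4
T^(-1) = (1/-4) * [[8, -6], [-6, 4]] = [[-2.0000, 1.5000], [1.5000, -1.0000]]
||T^(-1)||_F^2 = (-2.0000)^2 + 1.5000^2 + 1.5000^2 + (-1.0000)^2 = 9.5000
||T^(-1)||_F = sqrt(9.5000) = 3.0822

3.0822


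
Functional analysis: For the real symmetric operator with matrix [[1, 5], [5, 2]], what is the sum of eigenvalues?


For a self-adjoint (symmetric) matrix, the eigenvalues are real.
The sum of eigenvalues equals the trace of the matrix.
trace = 1 + 2 = 3

3


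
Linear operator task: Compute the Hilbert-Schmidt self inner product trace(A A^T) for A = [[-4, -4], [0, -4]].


trace(A * A^T) = sum of squares of all entries
= (-4)^2 + (-4)^2 + 0^2 + (-4)^2
= 16 + 16 + 0 + 16
= 48

48


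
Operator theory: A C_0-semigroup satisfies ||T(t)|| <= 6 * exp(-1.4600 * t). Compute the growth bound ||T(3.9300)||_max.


||T(3.9300)|| <= 6 * exp(-1.4600 * 3.9300)
= 6 * exp(-5.7378)
= 6 * 0.0032
= 0.0193

0.0193


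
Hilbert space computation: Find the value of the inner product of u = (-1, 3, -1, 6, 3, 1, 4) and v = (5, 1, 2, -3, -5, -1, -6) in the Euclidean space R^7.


Computing the standard inner product <u, v> = sum u_i * v_i
= -1*5 + 3*1 + -1*2 + 6*-3 + 3*-5 + 1*-1 + 4*-6
= -5 + 3 + -2 + -18 + -15 + -1 + -24
= -62

-62


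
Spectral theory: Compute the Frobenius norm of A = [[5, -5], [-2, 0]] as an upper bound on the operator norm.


||A||_F^2 = sum a_ij^2
= 5^2 + (-5)^2 + (-2)^2 + 0^2
= 25 + 25 + 4 + 0 = 54
||A||_F = sqrt(54) = 7.3485

7.3485


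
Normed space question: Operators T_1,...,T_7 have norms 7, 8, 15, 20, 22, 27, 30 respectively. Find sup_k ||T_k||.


By the Uniform Boundedness Principle, the supremum of norms is finite.
sup_k ||T_k|| = max(7, 8, 15, 20, 22, 27, 30) = 30

30


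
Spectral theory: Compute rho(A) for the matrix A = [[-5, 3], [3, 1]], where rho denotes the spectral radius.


For a 2x2 matrix, eigenvalues satisfy lambda^2 - (trace)*lambda + det = 0
trace = -5 + 1 = -4
det = -5*1 - 3*3 = -14
discriminant = (-4)^2 - 4*(-14) = 72
spectral radius = max |eigenvalue| = 6.2426

6.2426


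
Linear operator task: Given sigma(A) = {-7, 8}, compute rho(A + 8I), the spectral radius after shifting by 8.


Spectrum of A + 8I = {1, 16}
Spectral radius = max |lambda| over the shifted spectrum
= max(1, 16) = 16

16


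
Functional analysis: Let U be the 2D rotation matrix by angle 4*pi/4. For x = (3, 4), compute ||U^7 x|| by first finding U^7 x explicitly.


U is a rotation by theta = 4*pi/4
U^7 = rotation by 7*theta = 28*pi/4 = 4*pi/4 (mod 2*pi)
cos(4*pi/4) = -1.0000, sin(4*pi/4) = 0.0000
U^7 x = (-1.0000 * 3 - 0.0000 * 4, 0.0000 * 3 + -1.0000 * 4)
= (-3.0000, -4.0000)
||U^7 x|| = sqrt((-3.0000)^2 + (-4.0000)^2) = sqrt(25.0000) = 5.0000

5.0000


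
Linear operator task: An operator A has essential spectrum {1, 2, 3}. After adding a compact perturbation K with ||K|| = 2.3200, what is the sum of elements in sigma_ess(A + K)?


By Weyl's theorem, the essential spectrum is invariant under compact perturbations.
sigma_ess(A + K) = sigma_ess(A) = {1, 2, 3}
Sum = 1 + 2 + 3 = 6

6


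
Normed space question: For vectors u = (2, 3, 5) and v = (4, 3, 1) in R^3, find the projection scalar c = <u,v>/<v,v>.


Computing <u,v> = 2*4 + 3*3 + 5*1 = 22
Computing <v,v> = 4^2 + 3^2 + 1^2 = 26
Projection coefficient = 22/26 = 0.8462

0.8462


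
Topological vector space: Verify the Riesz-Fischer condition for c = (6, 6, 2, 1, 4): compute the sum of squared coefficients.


sum |c_n|^2 = 6^2 + 6^2 + 2^2 + 1^2 + 4^2
= 36 + 36 + 4 + 1 + 16
= 93

93


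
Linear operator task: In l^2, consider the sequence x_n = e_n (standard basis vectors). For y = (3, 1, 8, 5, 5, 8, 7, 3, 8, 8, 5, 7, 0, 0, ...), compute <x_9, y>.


x_9 = e_9 is the standard basis vector with 1 in position 9.
<x_9, y> = y_9 = 8
As n -> infinity, <x_n, y> -> 0, confirming weak convergence of (x_n) to 0.

8


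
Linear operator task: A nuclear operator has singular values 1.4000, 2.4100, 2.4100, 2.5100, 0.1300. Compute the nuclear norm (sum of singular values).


The nuclear norm is the sum of all singular values.
||T||_1 = 1.4000 + 2.4100 + 2.4100 + 2.5100 + 0.1300
= 8.8600

8.8600


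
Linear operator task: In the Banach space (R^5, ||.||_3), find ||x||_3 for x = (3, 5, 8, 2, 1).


The l^3 norm = (sum |x_i|^3)^(1/3)
Sum of 3th powers = 27 + 125 + 512 + 8 + 1 = 673
||x||_3 = (673)^(1/3) = 8.7634

8.7634


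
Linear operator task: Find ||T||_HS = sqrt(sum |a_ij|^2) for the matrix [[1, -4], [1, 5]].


The Hilbert-Schmidt norm is sqrt(sum of squares of all entries).
Sum of squares = 1^2 + (-4)^2 + 1^2 + 5^2
= 1 + 16 + 1 + 25 = 43
||T||_HS = sqrt(43) = 6.5574

6.5574


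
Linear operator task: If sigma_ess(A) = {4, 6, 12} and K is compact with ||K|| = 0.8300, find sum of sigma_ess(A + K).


By Weyl's theorem, the essential spectrum is invariant under compact perturbations.
sigma_ess(A + K) = sigma_ess(A) = {4, 6, 12}
Sum = 4 + 6 + 12 = 22

22


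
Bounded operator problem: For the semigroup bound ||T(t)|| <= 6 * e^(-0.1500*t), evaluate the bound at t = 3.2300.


||T(3.2300)|| <= 6 * exp(-0.1500 * 3.2300)
= 6 * exp(-0.4845)
= 6 * 0.6160
= 3.6960

3.6960


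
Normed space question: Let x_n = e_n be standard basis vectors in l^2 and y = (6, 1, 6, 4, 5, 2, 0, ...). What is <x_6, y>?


x_6 = e_6 is the standard basis vector with 1 in position 6.
<x_6, y> = y_6 = 2
As n -> infinity, <x_n, y> -> 0, confirming weak convergence of (x_n) to 0.

2


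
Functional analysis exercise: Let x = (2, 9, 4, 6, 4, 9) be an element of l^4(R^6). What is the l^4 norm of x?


The l^4 norm = (sum |x_i|^4)^(1/4)
Sum of 4th powers = 16 + 6561 + 256 + 1296 + 256 + 6561 = 14946
||x||_4 = (14946)^(1/4) = 11.0568

11.0568


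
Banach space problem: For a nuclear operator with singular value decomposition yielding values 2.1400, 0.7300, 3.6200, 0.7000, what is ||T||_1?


The nuclear norm is the sum of all singular values.
||T||_1 = 2.1400 + 0.7300 + 3.6200 + 0.7000
= 7.1900

7.1900


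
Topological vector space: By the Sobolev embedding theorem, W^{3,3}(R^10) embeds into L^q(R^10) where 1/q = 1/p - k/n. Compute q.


Using the Sobolev embedding formula: 1/q = 1/p - k/n
1/q = 1/3 - 3/10 = 1/30
q = 1/(1/30) = 30

30.0000


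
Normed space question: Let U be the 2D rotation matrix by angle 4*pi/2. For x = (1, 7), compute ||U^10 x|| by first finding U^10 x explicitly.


U is a rotation by theta = 4*pi/2
U^10 = rotation by 10*theta = 40*pi/2 = 0*pi/2 (mod 2*pi)
cos(0*pi/2) = 1.0000, sin(0*pi/2) = 0.0000
U^10 x = (1.0000 * 1 - 0.0000 * 7, 0.0000 * 1 + 1.0000 * 7)
= (1.0000, 7.0000)
||U^10 x|| = sqrt(1.0000^2 + 7.0000^2) = sqrt(50.0000) = 7.0711

7.0711


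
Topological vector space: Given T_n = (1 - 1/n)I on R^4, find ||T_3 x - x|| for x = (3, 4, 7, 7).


T_3 x - x = (1 - 1/3)x - x = -x/3
||x|| = sqrt(123) = 11.0905
||T_3 x - x|| = ||x||/3 = 11.0905/3 = 3.6968

3.6968


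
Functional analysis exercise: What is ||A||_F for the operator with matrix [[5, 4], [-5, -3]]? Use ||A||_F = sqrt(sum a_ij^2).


||A||_F^2 = sum a_ij^2
= 5^2 + 4^2 + (-5)^2 + (-3)^2
= 25 + 16 + 25 + 9 = 75
||A||_F = sqrt(75) = 8.6603

8.6603


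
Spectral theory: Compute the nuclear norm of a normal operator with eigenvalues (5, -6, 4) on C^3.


For a normal operator, singular values equal |eigenvalues|.
Trace norm = sum |lambda_i| = 5 + 6 + 4
= 15

15


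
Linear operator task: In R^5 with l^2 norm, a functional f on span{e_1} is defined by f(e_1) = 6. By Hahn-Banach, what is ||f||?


The norm of f is given by ||f|| = sup_{||x||=1} |f(x)|.
On span{e_1}, ||e_1|| = 1, so ||f|| = |f(e_1)| / ||e_1||
= |6| / 1 = 6.0000

6.0000


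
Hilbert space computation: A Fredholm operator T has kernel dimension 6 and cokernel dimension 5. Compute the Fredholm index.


The Fredholm index is defined as ind(T) = dim(ker T) - dim(coker T)
= 6 - 5
= 1

1


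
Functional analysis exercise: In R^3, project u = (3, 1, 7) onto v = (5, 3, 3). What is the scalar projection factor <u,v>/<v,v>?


Computing <u,v> = 3*5 + 1*3 + 7*3 = 39
Computing <v,v> = 5^2 + 3^2 + 3^2 = 43
Projection coefficient = 39/43 = 0.9070

0.9070


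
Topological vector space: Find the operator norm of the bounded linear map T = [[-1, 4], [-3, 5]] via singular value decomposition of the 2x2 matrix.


A^T A = [[10, -19], [-19, 41]]
trace(A^T A) = 51, det(A^T A) = 49
discriminant = 51^2 - 4*49 = 2405
Largest eigenvalue of A^T A = (trace + sqrt(disc))/2 = 50.0204
||T|| = sqrt(50.0204) = 7.0725

7.0725


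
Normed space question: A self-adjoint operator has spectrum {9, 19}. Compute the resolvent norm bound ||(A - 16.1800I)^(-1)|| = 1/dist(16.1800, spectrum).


dist(16.1800, {9, 19}) = min(|16.1800 - 9|, |16.1800 - 19|)
= min(7.1800, 2.8200) = 2.8200
Resolvent bound = 1/2.8200 = 0.3546

0.3546


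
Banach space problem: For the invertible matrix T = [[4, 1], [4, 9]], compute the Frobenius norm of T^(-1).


det(T) = 4*9 - 1*4 = 32
T^(-1) = (1/32) * [[9, -1], [-4, 4]] = [[0.2812, -0.0312], [-0.1250, 0.1250]]
||T^(-1)||_F^2 = 0.2812^2 + (-0.0312)^2 + (-0.1250)^2 + 0.1250^2 = 0.1113
||T^(-1)||_F = sqrt(0.1113) = 0.3337

0.3337


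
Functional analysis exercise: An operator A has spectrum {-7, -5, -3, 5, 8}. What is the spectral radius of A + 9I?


Spectrum of A + 9I = {2, 4, 6, 14, 17}
Spectral radius = max |lambda| over the shifted spectrum
= max(2, 4, 6, 14, 17) = 17

17


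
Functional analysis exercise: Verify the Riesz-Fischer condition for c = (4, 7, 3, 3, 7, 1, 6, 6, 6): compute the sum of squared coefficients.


sum |c_n|^2 = 4^2 + 7^2 + 3^2 + 3^2 + 7^2 + 1^2 + 6^2 + 6^2 + 6^2
= 16 + 49 + 9 + 9 + 49 + 1 + 36 + 36 + 36
= 241

241


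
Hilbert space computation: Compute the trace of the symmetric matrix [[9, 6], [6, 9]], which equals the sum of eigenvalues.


For a self-adjoint (symmetric) matrix, the eigenvalues are real.
The sum of eigenvalues equals the trace of the matrix.
trace = 9 + 9 = 18

18


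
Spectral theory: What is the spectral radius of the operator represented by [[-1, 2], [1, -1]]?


For a 2x2 matrix, eigenvalues satisfy lambda^2 - (trace)*lambda + det = 0
trace = -1 + -1 = -2
det = -1*-1 - 2*1 = -1
discriminant = (-2)^2 - 4*(-1) = 8
spectral radius = max |eigenvalue| = 2.4142

2.4142


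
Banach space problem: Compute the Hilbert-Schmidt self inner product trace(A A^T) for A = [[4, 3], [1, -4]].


trace(A * A^T) = sum of squares of all entries
= 4^2 + 3^2 + 1^2 + (-4)^2
= 16 + 9 + 1 + 16
= 42

42


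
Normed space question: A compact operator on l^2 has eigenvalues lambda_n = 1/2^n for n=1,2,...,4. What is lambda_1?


The eigenvalue formula gives lambda_1 = 1/2^1
= 1/2
= 0.5000

0.5000


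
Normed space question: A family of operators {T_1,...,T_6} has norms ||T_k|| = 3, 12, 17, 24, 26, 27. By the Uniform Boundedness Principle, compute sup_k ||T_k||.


By the Uniform Boundedness Principle, the supremum of norms is finite.
sup_k ||T_k|| = max(3, 12, 17, 24, 26, 27) = 27

27


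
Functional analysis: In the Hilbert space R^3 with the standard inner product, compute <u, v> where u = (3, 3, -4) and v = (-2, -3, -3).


Computing the standard inner product <u, v> = sum u_i * v_i
= 3*-2 + 3*-3 + -4*-3
= -6 + -9 + 12
= -3

-3


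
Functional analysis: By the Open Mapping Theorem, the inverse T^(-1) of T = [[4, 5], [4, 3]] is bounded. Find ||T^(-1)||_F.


det(T) = 4*3 - 5*4 = -8
T^(-1) = (1/-8) * [[3, -5], [-4, 4]] = [[-0.3750, 0.6250], [0.5000, -0.5000]]
||T^(-1)||_F^2 = (-0.3750)^2 + 0.6250^2 + 0.5000^2 + (-0.5000)^2 = 1.0312
||T^(-1)||_F = sqrt(1.0312) = 1.0155

1.0155


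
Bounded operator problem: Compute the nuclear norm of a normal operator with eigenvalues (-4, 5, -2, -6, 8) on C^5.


For a normal operator, singular values equal |eigenvalues|.
Trace norm = sum |lambda_i| = 4 + 5 + 2 + 6 + 8
= 25

25


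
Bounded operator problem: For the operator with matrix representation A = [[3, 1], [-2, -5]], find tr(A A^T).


trace(A * A^T) = sum of squares of all entries
= 3^2 + 1^2 + (-2)^2 + (-5)^2
= 9 + 1 + 4 + 25
= 39

39


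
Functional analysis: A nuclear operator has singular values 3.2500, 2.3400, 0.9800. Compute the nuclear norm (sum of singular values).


The nuclear norm is the sum of all singular values.
||T||_1 = 3.2500 + 2.3400 + 0.9800
= 6.5700

6.5700


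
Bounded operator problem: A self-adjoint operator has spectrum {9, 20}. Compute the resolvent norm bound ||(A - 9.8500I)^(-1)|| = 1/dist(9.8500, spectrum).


dist(9.8500, {9, 20}) = min(|9.8500 - 9|, |9.8500 - 20|)
= min(0.8500, 10.1500) = 0.8500
Resolvent bound = 1/0.8500 = 1.1765

1.1765


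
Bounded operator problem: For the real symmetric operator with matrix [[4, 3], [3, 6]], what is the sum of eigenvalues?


For a self-adjoint (symmetric) matrix, the eigenvalues are real.
The sum of eigenvalues equals the trace of the matrix.
trace = 4 + 6 = 10

10


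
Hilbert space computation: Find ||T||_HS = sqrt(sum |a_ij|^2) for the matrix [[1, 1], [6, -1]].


The Hilbert-Schmidt norm is sqrt(sum of squares of all entries).
Sum of squares = 1^2 + 1^2 + 6^2 + (-1)^2
= 1 + 1 + 36 + 1 = 39
||T||_HS = sqrt(39) = 6.2450

6.2450


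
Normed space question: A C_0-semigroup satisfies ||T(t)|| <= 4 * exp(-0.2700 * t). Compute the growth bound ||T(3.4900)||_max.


||T(3.4900)|| <= 4 * exp(-0.2700 * 3.4900)
= 4 * exp(-0.9423)
= 4 * 0.3897
= 1.5589

1.5589


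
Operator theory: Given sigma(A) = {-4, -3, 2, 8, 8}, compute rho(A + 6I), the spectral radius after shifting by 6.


Spectrum of A + 6I = {2, 3, 8, 14, 14}
Spectral radius = max |lambda| over the shifted spectrum
= max(2, 3, 8, 14, 14) = 14

14


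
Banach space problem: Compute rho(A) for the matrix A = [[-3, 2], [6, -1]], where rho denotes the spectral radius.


For a 2x2 matrix, eigenvalues satisfy lambda^2 - (trace)*lambda + det = 0
trace = -3 + -1 = -4
det = -3*-1 - 2*6 = -9
discriminant = (-4)^2 - 4*(-9) = 52
spectral radius = max |eigenvalue| = 5.6056

5.6056


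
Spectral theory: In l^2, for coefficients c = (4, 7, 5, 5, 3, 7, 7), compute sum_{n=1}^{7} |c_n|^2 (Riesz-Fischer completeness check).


sum |c_n|^2 = 4^2 + 7^2 + 5^2 + 5^2 + 3^2 + 7^2 + 7^2
= 16 + 49 + 25 + 25 + 9 + 49 + 49
= 222

222


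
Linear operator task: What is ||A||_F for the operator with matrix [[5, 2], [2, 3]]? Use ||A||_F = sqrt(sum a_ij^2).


||A||_F^2 = sum a_ij^2
= 5^2 + 2^2 + 2^2 + 3^2
= 25 + 4 + 4 + 9 = 42
||A||_F = sqrt(42) = 6.4807

6.4807


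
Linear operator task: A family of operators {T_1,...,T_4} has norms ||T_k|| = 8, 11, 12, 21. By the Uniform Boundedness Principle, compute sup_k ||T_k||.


By the Uniform Boundedness Principle, the supremum of norms is finite.
sup_k ||T_k|| = max(8, 11, 12, 21) = 21

21


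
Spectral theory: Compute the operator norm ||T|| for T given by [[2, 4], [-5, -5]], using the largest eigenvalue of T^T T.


A^T A = [[29, 33], [33, 41]]
trace(A^T A) = 70, det(A^T A) = 100
discriminant = 70^2 - 4*100 = 4500
Largest eigenvalue of A^T A = (trace + sqrt(disc))/2 = 68.5410
||T|| = sqrt(68.5410) = 8.2790

8.2790


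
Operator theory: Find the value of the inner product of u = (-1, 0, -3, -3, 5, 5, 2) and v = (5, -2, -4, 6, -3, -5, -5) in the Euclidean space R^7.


Computing the standard inner product <u, v> = sum u_i * v_i
= -1*5 + 0*-2 + -3*-4 + -3*6 + 5*-3 + 5*-5 + 2*-5
= -5 + 0 + 12 + -18 + -15 + -25 + -10
= -61

-61


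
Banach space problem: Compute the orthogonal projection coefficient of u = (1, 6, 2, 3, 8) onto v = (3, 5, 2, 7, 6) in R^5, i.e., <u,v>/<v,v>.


Computing <u,v> = 1*3 + 6*5 + 2*2 + 3*7 + 8*6 = 106
Computing <v,v> = 3^2 + 5^2 + 2^2 + 7^2 + 6^2 = 123
Projection coefficient = 106/123 = 0.8618

0.8618


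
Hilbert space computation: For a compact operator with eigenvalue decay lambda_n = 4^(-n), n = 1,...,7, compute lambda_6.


The eigenvalue formula gives lambda_6 = 1/4^6
= 1/4096
= 2.4414e-04

2.4414e-04


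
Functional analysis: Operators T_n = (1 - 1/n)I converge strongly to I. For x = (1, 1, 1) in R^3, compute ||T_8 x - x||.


T_8 x - x = (1 - 1/8)x - x = -x/8
||x|| = sqrt(3) = 1.7321
||T_8 x - x|| = ||x||/8 = 1.7321/8 = 0.2165

0.2165


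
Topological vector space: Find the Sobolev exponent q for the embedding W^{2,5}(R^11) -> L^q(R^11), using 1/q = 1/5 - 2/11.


Using the Sobolev embedding formula: 1/q = 1/p - k/n
1/q = 1/5 - 2/11 = 1/55
q = 1/(1/55) = 55

55.0000


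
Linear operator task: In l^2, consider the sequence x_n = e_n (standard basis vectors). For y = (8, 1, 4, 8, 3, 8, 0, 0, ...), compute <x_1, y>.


x_1 = e_1 is the standard basis vector with 1 in position 1.
<x_1, y> = y_1 = 8
As n -> infinity, <x_n, y> -> 0, confirming weak convergence of (x_n) to 0.

8


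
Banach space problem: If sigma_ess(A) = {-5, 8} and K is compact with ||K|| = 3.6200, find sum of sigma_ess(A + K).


By Weyl's theorem, the essential spectrum is invariant under compact perturbations.
sigma_ess(A + K) = sigma_ess(A) = {-5, 8}
Sum = -5 + 8 = 3

3


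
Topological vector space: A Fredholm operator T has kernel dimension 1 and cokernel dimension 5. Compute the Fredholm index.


The Fredholm index is defined as ind(T) = dim(ker T) - dim(coker T)
= 1 - 5
= -4

-4


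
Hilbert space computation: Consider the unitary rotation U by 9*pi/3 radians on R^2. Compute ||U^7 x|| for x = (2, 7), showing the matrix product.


U is a rotation by theta = 9*pi/3
U^7 = rotation by 7*theta = 63*pi/3 = 3*pi/3 (mod 2*pi)
cos(3*pi/3) = -1.0000, sin(3*pi/3) = 0.0000
U^7 x = (-1.0000 * 2 - 0.0000 * 7, 0.0000 * 2 + -1.0000 * 7)
= (-2.0000, -7.0000)
||U^7 x|| = sqrt((-2.0000)^2 + (-7.0000)^2) = sqrt(53.0000) = 7.2801

7.2801


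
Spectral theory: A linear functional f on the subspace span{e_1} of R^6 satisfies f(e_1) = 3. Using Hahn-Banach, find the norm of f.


The norm of f is given by ||f|| = sup_{||x||=1} |f(x)|.
On span{e_1}, ||e_1|| = 1, so ||f|| = |f(e_1)| / ||e_1||
= |3| / 1 = 3.0000

3.0000


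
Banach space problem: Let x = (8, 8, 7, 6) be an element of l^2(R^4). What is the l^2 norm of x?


The l^2 norm = (sum |x_i|^2)^(1/2)
Sum of 2th powers = 64 + 64 + 49 + 36 = 213
||x||_2 = (213)^(1/2) = 14.5945

14.5945


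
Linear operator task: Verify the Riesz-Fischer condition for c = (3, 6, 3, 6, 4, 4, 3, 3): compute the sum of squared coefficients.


sum |c_n|^2 = 3^2 + 6^2 + 3^2 + 6^2 + 4^2 + 4^2 + 3^2 + 3^2
= 9 + 36 + 9 + 36 + 16 + 16 + 9 + 9
= 140

140


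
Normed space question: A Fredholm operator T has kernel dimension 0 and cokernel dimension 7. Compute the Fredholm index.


The Fredholm index is defined as ind(T) = dim(ker T) - dim(coker T)
= 0 - 7
= -7

-7


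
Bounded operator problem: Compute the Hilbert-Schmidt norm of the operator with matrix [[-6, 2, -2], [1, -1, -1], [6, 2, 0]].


The Hilbert-Schmidt norm is sqrt(sum of squares of all entries).
Sum of squares = (-6)^2 + 2^2 + (-2)^2 + 1^2 + (-1)^2 + (-1)^2 + 6^2 + 2^2 + 0^2
= 36 + 4 + 4 + 1 + 1 + 1 + 36 + 4 + 0 = 87
||T||_HS = sqrt(87) = 9.3274

9.3274


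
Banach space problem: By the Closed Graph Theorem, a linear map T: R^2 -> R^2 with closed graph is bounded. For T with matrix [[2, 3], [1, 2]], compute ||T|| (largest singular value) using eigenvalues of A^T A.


A^T A = [[5, 8], [8, 13]]
trace(A^T A) = 18, det(A^T A) = 1
discriminant = 18^2 - 4*1 = 320
Largest eigenvalue of A^T A = (trace + sqrt(disc))/2 = 17.9443
||T|| = sqrt(17.9443) = 4.2361

4.2361


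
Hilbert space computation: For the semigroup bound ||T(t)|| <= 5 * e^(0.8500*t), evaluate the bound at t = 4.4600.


||T(4.4600)|| <= 5 * exp(0.8500 * 4.4600)
= 5 * exp(3.7910)
= 5 * 44.3007
= 221.5034

221.5034


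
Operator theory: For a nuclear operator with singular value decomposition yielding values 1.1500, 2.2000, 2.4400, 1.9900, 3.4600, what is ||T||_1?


The nuclear norm is the sum of all singular values.
||T||_1 = 1.1500 + 2.2000 + 2.4400 + 1.9900 + 3.4600
= 11.2400

11.2400


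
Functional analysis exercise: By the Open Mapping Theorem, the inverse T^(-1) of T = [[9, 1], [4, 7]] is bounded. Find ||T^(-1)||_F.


det(T) = 9*7 - 1*4 = 59
T^(-1) = (1/59) * [[7, -1], [-4, 9]] = [[0.1186, -0.0169], [-0.0678, 0.1525]]
||T^(-1)||_F^2 = 0.1186^2 + (-0.0169)^2 + (-0.0678)^2 + 0.1525^2 = 0.0422
||T^(-1)||_F = sqrt(0.0422) = 0.2055

0.2055


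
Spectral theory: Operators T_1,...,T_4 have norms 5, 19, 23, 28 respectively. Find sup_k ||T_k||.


By the Uniform Boundedness Principle, the supremum of norms is finite.
sup_k ||T_k|| = max(5, 19, 23, 28) = 28

28


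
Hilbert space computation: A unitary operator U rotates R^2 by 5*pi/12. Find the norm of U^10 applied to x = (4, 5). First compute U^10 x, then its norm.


U is a rotation by theta = 5*pi/12
U^10 = rotation by 10*theta = 50*pi/12 = 2*pi/12 (mod 2*pi)
cos(2*pi/12) = 0.8660, sin(2*pi/12) = 0.5000
U^10 x = (0.8660 * 4 - 0.5000 * 5, 0.5000 * 4 + 0.8660 * 5)
= (0.9641, 6.3301)
||U^10 x|| = sqrt(0.9641^2 + 6.3301^2) = sqrt(41.0000) = 6.4031

6.4031


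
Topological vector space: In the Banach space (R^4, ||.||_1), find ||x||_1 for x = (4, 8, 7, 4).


The l^1 norm equals the sum of absolute values of all components.
||x||_1 = 4 + 8 + 7 + 4
= 23

23.0000


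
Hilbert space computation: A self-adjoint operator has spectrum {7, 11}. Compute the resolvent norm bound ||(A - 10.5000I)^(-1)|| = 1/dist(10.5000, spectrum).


dist(10.5000, {7, 11}) = min(|10.5000 - 7|, |10.5000 - 11|)
= min(3.5000, 0.5000) = 0.5000
Resolvent bound = 1/0.5000 = 2.0000

2.0000


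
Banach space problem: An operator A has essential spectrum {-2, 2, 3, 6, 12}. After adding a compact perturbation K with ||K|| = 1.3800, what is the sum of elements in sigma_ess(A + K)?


By Weyl's theorem, the essential spectrum is invariant under compact perturbations.
sigma_ess(A + K) = sigma_ess(A) = {-2, 2, 3, 6, 12}
Sum = -2 + 2 + 3 + 6 + 12 = 21

21


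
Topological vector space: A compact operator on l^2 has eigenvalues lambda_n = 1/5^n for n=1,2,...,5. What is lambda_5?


The eigenvalue formula gives lambda_5 = 1/5^5
= 1/3125
= 3.2000e-04

3.2000e-04


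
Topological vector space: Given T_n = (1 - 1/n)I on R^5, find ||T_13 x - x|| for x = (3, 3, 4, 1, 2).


T_13 x - x = (1 - 1/13)x - x = -x/13
||x|| = sqrt(39) = 6.2450
||T_13 x - x|| = ||x||/13 = 6.2450/13 = 0.4804

0.4804


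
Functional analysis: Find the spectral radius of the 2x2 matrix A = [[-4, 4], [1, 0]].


For a 2x2 matrix, eigenvalues satisfy lambda^2 - (trace)*lambda + det = 0
trace = -4 + 0 = -4
det = -4*0 - 4*1 = -4
discriminant = (-4)^2 - 4*(-4) = 32
spectral radius = max |eigenvalue| = 4.8284

4.8284


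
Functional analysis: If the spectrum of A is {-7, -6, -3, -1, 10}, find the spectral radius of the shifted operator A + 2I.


Spectrum of A + 2I = {-5, -4, -1, 1, 12}
Spectral radius = max |lambda| over the shifted spectrum
= max(5, 4, 1, 1, 12) = 12

12


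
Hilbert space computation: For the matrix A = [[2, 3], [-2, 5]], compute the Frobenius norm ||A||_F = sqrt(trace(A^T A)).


||A||_F^2 = sum a_ij^2
= 2^2 + 3^2 + (-2)^2 + 5^2
= 4 + 9 + 4 + 25 = 42
||A||_F = sqrt(42) = 6.4807

6.4807


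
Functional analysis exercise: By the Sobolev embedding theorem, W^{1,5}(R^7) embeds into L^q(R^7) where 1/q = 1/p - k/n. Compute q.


Using the Sobolev embedding formula: 1/q = 1/p - k/n
1/q = 1/5 - 1/7 = 2/35
q = 1/(2/35) = 35/2 = 17.5000

17.5000


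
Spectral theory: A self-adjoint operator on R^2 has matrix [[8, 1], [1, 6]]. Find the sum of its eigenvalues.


For a self-adjoint (symmetric) matrix, the eigenvalues are real.
The sum of eigenvalues equals the trace of the matrix.
trace = 8 + 6 = 14

14


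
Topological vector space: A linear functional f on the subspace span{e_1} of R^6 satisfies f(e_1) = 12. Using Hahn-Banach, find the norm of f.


The norm of f is given by ||f|| = sup_{||x||=1} |f(x)|.
On span{e_1}, ||e_1|| = 1, so ||f|| = |f(e_1)| / ||e_1||
= |12| / 1 = 12.0000

12.0000


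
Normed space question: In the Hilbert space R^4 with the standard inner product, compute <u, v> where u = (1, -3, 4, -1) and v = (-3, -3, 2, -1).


Computing the standard inner product <u, v> = sum u_i * v_i
= 1*-3 + -3*-3 + 4*2 + -1*-1
= -3 + 9 + 8 + 1
= 15

15


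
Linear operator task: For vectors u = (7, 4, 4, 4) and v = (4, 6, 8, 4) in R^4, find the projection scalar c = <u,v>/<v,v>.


Computing <u,v> = 7*4 + 4*6 + 4*8 + 4*4 = 100
Computing <v,v> = 4^2 + 6^2 + 8^2 + 4^2 = 132
Projection coefficient = 100/132 = 0.7576

0.7576


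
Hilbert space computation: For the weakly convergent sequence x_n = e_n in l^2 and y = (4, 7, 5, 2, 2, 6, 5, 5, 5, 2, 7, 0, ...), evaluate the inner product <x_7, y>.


x_7 = e_7 is the standard basis vector with 1 in position 7.
<x_7, y> = y_7 = 5
As n -> infinity, <x_n, y> -> 0, confirming weak convergence of (x_n) to 0.

5


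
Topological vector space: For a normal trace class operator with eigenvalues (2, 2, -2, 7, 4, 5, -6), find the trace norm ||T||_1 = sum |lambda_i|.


For a normal operator, singular values equal |eigenvalues|.
Trace norm = sum |lambda_i| = 2 + 2 + 2 + 7 + 4 + 5 + 6
= 28

28


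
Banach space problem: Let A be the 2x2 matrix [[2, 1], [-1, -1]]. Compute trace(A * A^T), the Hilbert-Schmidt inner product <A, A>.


trace(A * A^T) = sum of squares of all entries
= 2^2 + 1^2 + (-1)^2 + (-1)^2
= 4 + 1 + 1 + 1
= 7

7


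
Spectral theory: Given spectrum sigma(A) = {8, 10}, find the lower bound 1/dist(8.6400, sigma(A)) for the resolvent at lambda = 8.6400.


dist(8.6400, {8, 10}) = min(|8.6400 - 8|, |8.6400 - 10|)
= min(0.6400, 1.3600) = 0.6400
Resolvent bound = 1/0.6400 = 1.5625

1.5625


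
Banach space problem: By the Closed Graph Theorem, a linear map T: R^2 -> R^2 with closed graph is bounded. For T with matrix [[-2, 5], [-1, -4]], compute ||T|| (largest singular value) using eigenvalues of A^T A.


A^T A = [[5, -6], [-6, 41]]
trace(A^T A) = 46, det(A^T A) = 169
discriminant = 46^2 - 4*169 = 1440
Largest eigenvalue of A^T A = (trace + sqrt(disc))/2 = 41.9737
||T|| = sqrt(41.9737) = 6.4787

6.4787


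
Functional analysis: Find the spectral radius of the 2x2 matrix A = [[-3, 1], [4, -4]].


For a 2x2 matrix, eigenvalues satisfy lambda^2 - (trace)*lambda + det = 0
trace = -3 + -4 = -7
det = -3*-4 - 1*4 = 8
discriminant = (-7)^2 - 4*(8) = 17
spectral radius = max |eigenvalue| = 5.5616

5.5616


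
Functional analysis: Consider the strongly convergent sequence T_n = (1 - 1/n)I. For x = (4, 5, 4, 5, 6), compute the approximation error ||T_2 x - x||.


T_2 x - x = (1 - 1/2)x - x = -x/2
||x|| = sqrt(118) = 10.8628
||T_2 x - x|| = ||x||/2 = 10.8628/2 = 5.4314

5.4314


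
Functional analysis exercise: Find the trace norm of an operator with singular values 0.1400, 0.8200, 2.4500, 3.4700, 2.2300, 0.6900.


The nuclear norm is the sum of all singular values.
||T||_1 = 0.1400 + 0.8200 + 2.4500 + 3.4700 + 2.2300 + 0.6900
= 9.8000

9.8000


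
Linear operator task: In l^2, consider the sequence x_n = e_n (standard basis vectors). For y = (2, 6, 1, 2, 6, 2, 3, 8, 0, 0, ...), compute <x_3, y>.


x_3 = e_3 is the standard basis vector with 1 in position 3.
<x_3, y> = y_3 = 1
As n -> infinity, <x_n, y> -> 0, confirming weak convergence of (x_n) to 0.

1


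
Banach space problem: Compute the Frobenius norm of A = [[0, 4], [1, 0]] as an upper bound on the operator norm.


||A||_F^2 = sum a_ij^2
= 0^2 + 4^2 + 1^2 + 0^2
= 0 + 16 + 1 + 0 = 17
||A||_F = sqrt(17) = 4.1231

4.1231


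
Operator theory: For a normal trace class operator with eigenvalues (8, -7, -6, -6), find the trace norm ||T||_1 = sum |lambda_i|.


For a normal operator, singular values equal |eigenvalues|.
Trace norm = sum |lambda_i| = 8 + 7 + 6 + 6
= 27

27


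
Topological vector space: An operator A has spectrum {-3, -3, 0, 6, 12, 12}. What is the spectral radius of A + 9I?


Spectrum of A + 9I = {6, 6, 9, 15, 21, 21}
Spectral radius = max |lambda| over the shifted spectrum
= max(6, 6, 9, 15, 21, 21) = 21

21


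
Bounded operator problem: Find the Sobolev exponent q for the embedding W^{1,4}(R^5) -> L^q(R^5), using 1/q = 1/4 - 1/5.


Using the Sobolev embedding formula: 1/q = 1/p - k/n
1/q = 1/4 - 1/5 = 1/20
q = 1/(1/20) = 20

20.0000


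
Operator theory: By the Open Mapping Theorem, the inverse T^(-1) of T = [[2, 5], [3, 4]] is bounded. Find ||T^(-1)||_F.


det(T) = 2*4 - 5*3 = -7
T^(-1) = (1/-7) * [[4, -5], [-3, 2]] = [[-0.5714, 0.7143], [0.4286, -0.2857]]
||T^(-1)||_F^2 = (-0.5714)^2 + 0.7143^2 + 0.4286^2 + (-0.2857)^2 = 1.1020
||T^(-1)||_F = sqrt(1.1020) = 1.0498

1.0498


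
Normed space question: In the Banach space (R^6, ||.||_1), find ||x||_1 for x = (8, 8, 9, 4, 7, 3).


The l^1 norm equals the sum of absolute values of all components.
||x||_1 = 8 + 8 + 9 + 4 + 7 + 3
= 39

39.0000


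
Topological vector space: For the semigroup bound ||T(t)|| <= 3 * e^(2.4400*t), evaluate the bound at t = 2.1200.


||T(2.1200)|| <= 3 * exp(2.4400 * 2.1200)
= 3 * exp(5.1728)
= 3 * 176.4081
= 529.2243

529.2243


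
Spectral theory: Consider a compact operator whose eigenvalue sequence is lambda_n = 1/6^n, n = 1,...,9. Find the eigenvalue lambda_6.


The eigenvalue formula gives lambda_6 = 1/6^6
= 1/46656
= 2.1433e-05

2.1433e-05


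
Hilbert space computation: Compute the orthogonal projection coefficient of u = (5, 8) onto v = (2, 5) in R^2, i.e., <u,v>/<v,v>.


Computing <u,v> = 5*2 + 8*5 = 50
Computing <v,v> = 2^2 + 5^2 = 29
Projection coefficient = 50/29 = 1.7241

1.7241


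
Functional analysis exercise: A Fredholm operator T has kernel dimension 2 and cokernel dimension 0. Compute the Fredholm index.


The Fredholm index is defined as ind(T) = dim(ker T) - dim(coker T)
= 2 - 0
= 2

2


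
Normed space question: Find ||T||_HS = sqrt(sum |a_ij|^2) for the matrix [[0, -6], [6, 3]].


The Hilbert-Schmidt norm is sqrt(sum of squares of all entries).
Sum of squares = 0^2 + (-6)^2 + 6^2 + 3^2
= 0 + 36 + 36 + 9 = 81
||T||_HS = sqrt(81) = 9.0000

9.0000


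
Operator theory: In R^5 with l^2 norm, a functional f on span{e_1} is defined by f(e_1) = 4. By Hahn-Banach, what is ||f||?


The norm of f is given by ||f|| = sup_{||x||=1} |f(x)|.
On span{e_1}, ||e_1|| = 1, so ||f|| = |f(e_1)| / ||e_1||
= |4| / 1 = 4.0000

4.0000


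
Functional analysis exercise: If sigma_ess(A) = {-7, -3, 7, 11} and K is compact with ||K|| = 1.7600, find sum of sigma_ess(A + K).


By Weyl's theorem, the essential spectrum is invariant under compact perturbations.
sigma_ess(A + K) = sigma_ess(A) = {-7, -3, 7, 11}
Sum = -7 + -3 + 7 + 11 = 8

8


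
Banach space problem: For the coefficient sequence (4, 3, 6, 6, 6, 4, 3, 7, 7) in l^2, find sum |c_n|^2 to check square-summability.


sum |c_n|^2 = 4^2 + 3^2 + 6^2 + 6^2 + 6^2 + 4^2 + 3^2 + 7^2 + 7^2
= 16 + 9 + 36 + 36 + 36 + 16 + 9 + 49 + 49
= 256

256


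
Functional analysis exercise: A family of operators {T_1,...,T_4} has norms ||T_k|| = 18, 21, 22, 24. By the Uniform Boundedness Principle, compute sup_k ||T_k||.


By the Uniform Boundedness Principle, the supremum of norms is finite.
sup_k ||T_k|| = max(18, 21, 22, 24) = 24

24


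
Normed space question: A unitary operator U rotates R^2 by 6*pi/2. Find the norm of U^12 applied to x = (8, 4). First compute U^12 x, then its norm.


U is a rotation by theta = 6*pi/2
U^12 = rotation by 12*theta = 72*pi/2 = 0*pi/2 (mod 2*pi)
cos(0*pi/2) = 1.0000, sin(0*pi/2) = 0.0000
U^12 x = (1.0000 * 8 - 0.0000 * 4, 0.0000 * 8 + 1.0000 * 4)
= (8.0000, 4.0000)
||U^12 x|| = sqrt(8.0000^2 + 4.0000^2) = sqrt(80.0000) = 8.9443

8.9443


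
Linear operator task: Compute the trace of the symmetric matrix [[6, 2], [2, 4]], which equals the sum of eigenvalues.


For a self-adjoint (symmetric) matrix, the eigenvalues are real.
The sum of eigenvalues equals the trace of the matrix.
trace = 6 + 4 = 10

10


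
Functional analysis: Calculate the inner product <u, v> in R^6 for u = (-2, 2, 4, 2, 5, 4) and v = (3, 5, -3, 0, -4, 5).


Computing the standard inner product <u, v> = sum u_i * v_i
= -2*3 + 2*5 + 4*-3 + 2*0 + 5*-4 + 4*5
= -6 + 10 + -12 + 0 + -20 + 20
= -8

-8
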